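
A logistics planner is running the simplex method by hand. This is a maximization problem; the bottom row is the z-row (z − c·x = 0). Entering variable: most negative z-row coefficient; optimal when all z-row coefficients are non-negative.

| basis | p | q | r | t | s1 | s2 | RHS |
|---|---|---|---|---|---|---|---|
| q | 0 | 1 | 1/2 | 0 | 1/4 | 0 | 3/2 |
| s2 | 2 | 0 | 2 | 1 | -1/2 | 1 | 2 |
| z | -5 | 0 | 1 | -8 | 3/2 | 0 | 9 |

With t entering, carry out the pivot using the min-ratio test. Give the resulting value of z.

25

Ratio test on column t — row 1: entry 0 ≤ 0; row 2: 2/1 = 2. Minimum is 2 at row 2 (s2 leaves); pivot element 1.
Pivot on row 2; the z-row RHS becomes 9 − (-8)·2 = 25.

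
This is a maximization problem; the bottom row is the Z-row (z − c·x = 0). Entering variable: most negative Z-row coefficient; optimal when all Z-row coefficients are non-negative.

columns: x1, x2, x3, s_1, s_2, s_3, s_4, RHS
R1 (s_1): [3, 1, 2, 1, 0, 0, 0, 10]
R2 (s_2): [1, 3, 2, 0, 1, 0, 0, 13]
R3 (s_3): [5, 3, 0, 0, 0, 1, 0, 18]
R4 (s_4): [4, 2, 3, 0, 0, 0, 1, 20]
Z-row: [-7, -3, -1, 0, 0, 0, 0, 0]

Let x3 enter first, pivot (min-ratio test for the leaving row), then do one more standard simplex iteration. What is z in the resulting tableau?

Ratio test on column x3 — row 1: 10/2 = 5; row 2: 13/2 = 13/2; row 3: entry 0 ≤ 0; row 4: 20/3 = 20/3. Minimum is 5 at row 1 (s_1 leaves); pivot element 2.
Pivot on row 1; the Z-row RHS becomes 0 − (-1)·5 = 5.
Next entering variable (most negative Z-row entry -11/2): x1.
Ratio test on column x1 — row 1: 5/(3/2) = 10/3; row 2: entry -2 ≤ 0; row 3: 18/5 = 18/5; row 4: entry -1/2 ≤ 0. Minimum is 10/3 at row 1 (x3 leaves); pivot element 3/2.
After the second pivot the Z-row RHS is 5 − (-11/2)·(10/3) = 70/3.

70/3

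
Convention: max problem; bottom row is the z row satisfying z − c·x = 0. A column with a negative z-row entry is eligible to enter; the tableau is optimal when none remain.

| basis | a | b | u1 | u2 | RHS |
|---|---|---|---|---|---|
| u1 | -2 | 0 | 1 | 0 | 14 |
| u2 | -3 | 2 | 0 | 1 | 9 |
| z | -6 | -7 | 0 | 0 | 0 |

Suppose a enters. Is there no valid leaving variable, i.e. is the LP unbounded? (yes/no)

yes

Every constraint-row entry in column a is ≤ 0, so increasing a is unbounded.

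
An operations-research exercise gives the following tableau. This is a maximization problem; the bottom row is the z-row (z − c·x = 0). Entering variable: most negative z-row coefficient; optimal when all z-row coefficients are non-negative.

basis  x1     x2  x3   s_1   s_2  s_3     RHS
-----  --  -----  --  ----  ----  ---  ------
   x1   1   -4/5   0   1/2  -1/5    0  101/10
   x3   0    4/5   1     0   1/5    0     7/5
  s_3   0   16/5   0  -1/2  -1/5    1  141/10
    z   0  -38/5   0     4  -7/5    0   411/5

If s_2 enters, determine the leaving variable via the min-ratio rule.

x3

Column s_2 entries and ratios — x1: -1/5 ≤ 0, skip; x3: (7/5)/(1/5) = 7; s_3: -1/5 ≤ 0, skip.
Smallest ratio is 7 in the row of x3, so x3 leaves.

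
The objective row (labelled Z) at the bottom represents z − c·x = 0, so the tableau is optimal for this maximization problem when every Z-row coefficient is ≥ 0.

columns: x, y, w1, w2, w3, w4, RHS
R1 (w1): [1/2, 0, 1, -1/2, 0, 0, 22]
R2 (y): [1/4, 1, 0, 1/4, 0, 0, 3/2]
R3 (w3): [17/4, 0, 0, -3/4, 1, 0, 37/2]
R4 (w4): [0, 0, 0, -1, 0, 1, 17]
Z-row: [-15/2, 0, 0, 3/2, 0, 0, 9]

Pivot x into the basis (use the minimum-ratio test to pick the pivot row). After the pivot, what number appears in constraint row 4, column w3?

0

Ratio test on column x — row 1: 22/(1/2) = 44; row 2: (3/2)/(1/4) = 6; row 3: (37/2)/(17/4) = 74/17; row 4: entry 0 ≤ 0. Minimum is 74/17 at row 3 (w3 leaves); pivot element 17/4.
Divide row 3 by 17/4; eliminate column x from the other rows.
Row 4 update in column w3: 0 − 0·(4/17) = 0.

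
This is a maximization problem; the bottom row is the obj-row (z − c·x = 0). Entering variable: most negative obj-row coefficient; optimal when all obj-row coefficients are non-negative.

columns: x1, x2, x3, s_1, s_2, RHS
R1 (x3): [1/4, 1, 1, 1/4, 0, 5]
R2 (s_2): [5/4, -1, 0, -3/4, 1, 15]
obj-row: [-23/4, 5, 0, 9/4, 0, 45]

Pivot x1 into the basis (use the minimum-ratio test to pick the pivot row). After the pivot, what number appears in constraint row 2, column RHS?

Ratio test on column x1 — row 1: 5/(1/4) = 20; row 2: 15/(5/4) = 12. Minimum is 12 at row 2 (s_2 leaves); pivot element 5/4.
Divide row 2 by 5/4; eliminate column x1 from the other rows.
In the new row 2, the RHS entry is the old entry divided by the pivot: 15/(5/4) = 12.

12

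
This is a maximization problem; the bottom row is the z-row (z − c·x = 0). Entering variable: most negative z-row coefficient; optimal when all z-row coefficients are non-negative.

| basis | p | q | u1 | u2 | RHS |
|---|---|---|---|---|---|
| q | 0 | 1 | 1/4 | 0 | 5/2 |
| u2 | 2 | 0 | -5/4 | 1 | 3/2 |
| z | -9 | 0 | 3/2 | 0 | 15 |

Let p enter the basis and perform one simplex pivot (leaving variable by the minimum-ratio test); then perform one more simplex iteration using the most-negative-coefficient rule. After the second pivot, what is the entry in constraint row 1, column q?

Ratio test on column p — row 1: entry 0 ≤ 0; row 2: (3/2)/2 = 3/4. Minimum is 3/4 at row 2 (u2 leaves); pivot element 2.
Divide row 2 by 2; eliminate column p from the other rows.
Second iteration: most negative z-row entry is -33/8 in column u1, so u1 enters.
Ratio test on column u1 — row 1: (5/2)/(1/4) = 10; row 2: entry -5/8 ≤ 0. Minimum is 10 at row 1 (q leaves); pivot element 1/4.
Divide row 1 by 1/4; eliminate column u1 from the other rows.
After both pivots, the entry at constraint row 1, column q is 4.

4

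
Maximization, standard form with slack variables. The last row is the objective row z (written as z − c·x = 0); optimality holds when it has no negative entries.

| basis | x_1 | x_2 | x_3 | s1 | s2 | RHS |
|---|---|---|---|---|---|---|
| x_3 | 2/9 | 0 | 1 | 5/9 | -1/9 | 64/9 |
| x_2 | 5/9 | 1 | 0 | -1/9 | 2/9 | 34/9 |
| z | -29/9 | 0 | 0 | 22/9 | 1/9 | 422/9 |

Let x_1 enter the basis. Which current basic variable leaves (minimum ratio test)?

Column x_1 entries and ratios — x_3: (64/9)/(2/9) = 32; x_2: (34/9)/(5/9) = 34/5.
Smallest ratio is 34/5 in the row of x_2, so x_2 leaves.

x_2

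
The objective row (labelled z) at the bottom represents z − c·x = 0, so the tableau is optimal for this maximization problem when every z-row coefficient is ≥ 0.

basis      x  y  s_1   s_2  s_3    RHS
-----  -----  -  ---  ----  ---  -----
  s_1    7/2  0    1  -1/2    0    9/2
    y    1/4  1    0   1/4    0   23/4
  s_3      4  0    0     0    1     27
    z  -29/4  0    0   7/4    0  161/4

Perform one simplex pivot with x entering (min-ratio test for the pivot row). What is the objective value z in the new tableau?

Ratio test on column x — row 1: (9/2)/(7/2) = 9/7; row 2: (23/4)/(1/4) = 23; row 3: 27/4 = 27/4. Minimum is 9/7 at row 1 (s_1 leaves); pivot element 7/2.
Pivot on row 1; the z-row RHS becomes 161/4 − (-29/4)·(9/7) = 347/7.

347/7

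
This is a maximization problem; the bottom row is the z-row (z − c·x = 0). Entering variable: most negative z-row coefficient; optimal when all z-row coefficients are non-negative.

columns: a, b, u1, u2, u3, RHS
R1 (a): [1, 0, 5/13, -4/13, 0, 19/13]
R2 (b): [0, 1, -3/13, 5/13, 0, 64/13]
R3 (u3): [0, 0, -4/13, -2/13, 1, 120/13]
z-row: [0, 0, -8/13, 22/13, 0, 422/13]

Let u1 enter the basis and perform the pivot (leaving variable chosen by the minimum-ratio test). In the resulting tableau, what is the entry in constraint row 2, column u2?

Ratio test on column u1 — row 1: (19/13)/(5/13) = 19/5; row 2: entry -3/13 ≤ 0; row 3: entry -4/13 ≤ 0. Minimum is 19/5 at row 1 (a leaves); pivot element 5/13.
Divide row 1 by 5/13; eliminate column u1 from the other rows.
Row 2 update in column u2: 5/13 − (-3/13)·(-4/5) = 1/5.

1/5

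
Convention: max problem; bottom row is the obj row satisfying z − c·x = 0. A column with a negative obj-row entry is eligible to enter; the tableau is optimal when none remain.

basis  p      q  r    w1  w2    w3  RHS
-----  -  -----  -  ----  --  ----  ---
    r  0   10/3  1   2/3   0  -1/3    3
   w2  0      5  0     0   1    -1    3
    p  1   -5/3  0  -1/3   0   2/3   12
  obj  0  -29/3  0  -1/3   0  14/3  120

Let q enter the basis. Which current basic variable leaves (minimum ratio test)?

w2

Column q entries and ratios — r: 3/(10/3) = 9/10; w2: 3/5 = 3/5; p: -5/3 ≤ 0, skip.
Smallest ratio is 3/5 in the row of w2, so w2 leaves.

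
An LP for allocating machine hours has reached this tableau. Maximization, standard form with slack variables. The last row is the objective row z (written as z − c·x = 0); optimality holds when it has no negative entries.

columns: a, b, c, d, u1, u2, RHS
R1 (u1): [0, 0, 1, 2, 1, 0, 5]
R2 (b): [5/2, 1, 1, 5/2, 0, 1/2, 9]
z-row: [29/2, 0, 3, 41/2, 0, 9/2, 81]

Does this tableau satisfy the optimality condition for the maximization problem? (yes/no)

yes

Every z-row coefficient is ≥ 0, so the tableau is optimal.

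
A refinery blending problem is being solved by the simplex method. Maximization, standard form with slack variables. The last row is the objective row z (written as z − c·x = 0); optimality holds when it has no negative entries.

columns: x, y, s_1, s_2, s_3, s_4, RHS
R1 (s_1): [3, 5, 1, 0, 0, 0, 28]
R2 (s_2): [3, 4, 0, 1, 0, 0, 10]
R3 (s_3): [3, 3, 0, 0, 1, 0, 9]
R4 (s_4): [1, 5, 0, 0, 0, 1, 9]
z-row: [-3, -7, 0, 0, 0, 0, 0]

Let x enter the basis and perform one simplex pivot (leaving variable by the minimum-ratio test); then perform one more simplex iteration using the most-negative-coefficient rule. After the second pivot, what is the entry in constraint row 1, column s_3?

1

Ratio test on column x — row 1: 28/3 = 28/3; row 2: 10/3 = 10/3; row 3: 9/3 = 3; row 4: 9/1 = 9. Minimum is 3 at row 3 (s_3 leaves); pivot element 3.
Divide row 3 by 3; eliminate column x from the other rows.
Second iteration: most negative z-row entry is -4 in column y, so y enters.
Ratio test on column y — row 1: 19/2 = 19/2; row 2: 1/1 = 1; row 3: 3/1 = 3; row 4: 6/4 = 3/2. Minimum is 1 at row 2 (s_2 leaves); pivot element 1.
Divide row 2 by 1; eliminate column y from the other rows.
After both pivots, the entry at constraint row 1, column s_3 is 1.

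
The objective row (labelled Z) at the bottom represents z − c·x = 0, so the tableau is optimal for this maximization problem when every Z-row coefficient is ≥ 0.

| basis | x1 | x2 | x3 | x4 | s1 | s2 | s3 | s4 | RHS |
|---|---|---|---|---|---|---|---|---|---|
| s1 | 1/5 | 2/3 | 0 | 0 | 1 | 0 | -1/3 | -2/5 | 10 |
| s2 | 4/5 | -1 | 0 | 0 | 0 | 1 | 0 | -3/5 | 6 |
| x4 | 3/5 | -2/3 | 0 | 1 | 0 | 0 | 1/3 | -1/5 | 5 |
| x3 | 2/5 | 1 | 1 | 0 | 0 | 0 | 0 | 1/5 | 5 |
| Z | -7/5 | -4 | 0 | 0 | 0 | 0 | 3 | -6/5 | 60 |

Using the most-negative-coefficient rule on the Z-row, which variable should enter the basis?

x2

Negative Z-row entries: x1: -7/5, x2: -4, s4: -6/5.
The most negative is -4 in column x2, so x2 enters.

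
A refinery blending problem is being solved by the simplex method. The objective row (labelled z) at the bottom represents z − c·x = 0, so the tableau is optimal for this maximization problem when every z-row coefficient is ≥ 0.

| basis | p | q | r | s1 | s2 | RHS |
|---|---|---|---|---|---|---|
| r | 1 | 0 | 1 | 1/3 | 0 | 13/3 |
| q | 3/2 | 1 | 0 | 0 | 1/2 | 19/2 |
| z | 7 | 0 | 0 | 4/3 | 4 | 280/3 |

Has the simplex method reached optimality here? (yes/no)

Every z-row coefficient is ≥ 0, so the tableau is optimal.

yes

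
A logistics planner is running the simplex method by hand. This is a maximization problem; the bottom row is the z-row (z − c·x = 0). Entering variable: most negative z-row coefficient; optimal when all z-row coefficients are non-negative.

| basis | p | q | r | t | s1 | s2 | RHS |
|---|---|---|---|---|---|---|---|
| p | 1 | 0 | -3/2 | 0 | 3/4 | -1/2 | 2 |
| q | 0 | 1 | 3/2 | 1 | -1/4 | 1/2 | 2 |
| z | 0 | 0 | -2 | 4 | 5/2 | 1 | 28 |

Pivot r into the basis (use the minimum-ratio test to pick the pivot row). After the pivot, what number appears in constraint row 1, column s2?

Ratio test on column r — row 1: entry -3/2 ≤ 0; row 2: 2/(3/2) = 4/3. Minimum is 4/3 at row 2 (q leaves); pivot element 3/2.
Divide row 2 by 3/2; eliminate column r from the other rows.
Row 1 update in column s2: -1/2 − (-3/2)·(1/3) = 0.

0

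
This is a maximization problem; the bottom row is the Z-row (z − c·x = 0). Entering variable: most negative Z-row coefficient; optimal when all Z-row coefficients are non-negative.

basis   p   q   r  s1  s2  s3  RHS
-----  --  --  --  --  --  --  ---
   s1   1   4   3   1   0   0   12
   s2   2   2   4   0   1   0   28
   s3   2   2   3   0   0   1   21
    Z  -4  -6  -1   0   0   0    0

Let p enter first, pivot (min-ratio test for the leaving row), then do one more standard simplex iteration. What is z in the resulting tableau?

Ratio test on column p — row 1: 12/1 = 12; row 2: 28/2 = 14; row 3: 21/2 = 21/2. Minimum is 21/2 at row 3 (s3 leaves); pivot element 2.
Pivot on row 3; the Z-row RHS becomes 0 − (-4)·(21/2) = 42.
Next entering variable (most negative Z-row entry -2): q.
Ratio test on column q — row 1: (3/2)/3 = 1/2; row 2: entry 0 ≤ 0; row 3: (21/2)/1 = 21/2. Minimum is 1/2 at row 1 (s1 leaves); pivot element 3.
After the second pivot the Z-row RHS is 42 − (-2)·(1/2) = 43.

43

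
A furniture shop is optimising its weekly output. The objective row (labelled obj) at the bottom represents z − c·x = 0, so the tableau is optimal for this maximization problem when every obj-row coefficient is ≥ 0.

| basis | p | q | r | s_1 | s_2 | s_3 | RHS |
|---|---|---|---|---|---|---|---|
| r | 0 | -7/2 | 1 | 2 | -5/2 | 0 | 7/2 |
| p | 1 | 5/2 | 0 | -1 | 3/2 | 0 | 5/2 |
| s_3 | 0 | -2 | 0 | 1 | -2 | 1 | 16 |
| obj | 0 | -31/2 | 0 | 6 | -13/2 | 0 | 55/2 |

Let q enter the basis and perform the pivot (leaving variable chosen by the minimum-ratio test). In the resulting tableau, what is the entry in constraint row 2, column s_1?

Ratio test on column q — row 1: entry -7/2 ≤ 0; row 2: (5/2)/(5/2) = 1; row 3: entry -2 ≤ 0. Minimum is 1 at row 2 (p leaves); pivot element 5/2.
Divide row 2 by 5/2; eliminate column q from the other rows.
In the new row 2, the s_1 entry is the old entry divided by the pivot: (-1)/(5/2) = -2/5.

-2/5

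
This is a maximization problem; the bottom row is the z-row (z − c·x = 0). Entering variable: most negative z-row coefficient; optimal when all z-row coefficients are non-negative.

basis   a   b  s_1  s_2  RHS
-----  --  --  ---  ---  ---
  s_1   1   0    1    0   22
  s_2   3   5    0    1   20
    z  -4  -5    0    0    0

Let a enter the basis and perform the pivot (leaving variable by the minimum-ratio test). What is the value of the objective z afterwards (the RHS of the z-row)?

80/3

Ratio test on column a — row 1: 22/1 = 22; row 2: 20/3 = 20/3. Minimum is 20/3 at row 2 (s_2 leaves); pivot element 3.
Pivot on row 2; the z-row RHS becomes 0 − (-4)·(20/3) = 80/3.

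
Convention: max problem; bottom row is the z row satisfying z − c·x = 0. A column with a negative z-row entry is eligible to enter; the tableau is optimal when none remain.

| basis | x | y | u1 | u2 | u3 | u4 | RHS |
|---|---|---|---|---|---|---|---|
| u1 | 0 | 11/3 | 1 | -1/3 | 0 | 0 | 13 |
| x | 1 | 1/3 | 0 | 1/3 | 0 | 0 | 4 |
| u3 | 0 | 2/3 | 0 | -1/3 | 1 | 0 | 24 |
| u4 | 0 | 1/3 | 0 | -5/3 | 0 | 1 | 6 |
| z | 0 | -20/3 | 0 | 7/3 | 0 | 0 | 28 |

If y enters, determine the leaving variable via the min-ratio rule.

u1

Column y entries and ratios — u1: 13/(11/3) = 39/11; x: 4/(1/3) = 12; u3: 24/(2/3) = 36; u4: 6/(1/3) = 18.
Smallest ratio is 39/11 in the row of u1, so u1 leaves.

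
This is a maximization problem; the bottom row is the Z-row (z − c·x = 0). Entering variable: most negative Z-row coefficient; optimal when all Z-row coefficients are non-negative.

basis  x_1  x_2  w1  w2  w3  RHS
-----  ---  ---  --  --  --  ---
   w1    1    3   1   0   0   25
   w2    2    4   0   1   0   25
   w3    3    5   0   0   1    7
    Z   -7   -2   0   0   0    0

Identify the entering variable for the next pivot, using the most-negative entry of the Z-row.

x_1

Negative Z-row entries: x_1: -7, x_2: -2.
The most negative is -7 in column x_1, so x_1 enters.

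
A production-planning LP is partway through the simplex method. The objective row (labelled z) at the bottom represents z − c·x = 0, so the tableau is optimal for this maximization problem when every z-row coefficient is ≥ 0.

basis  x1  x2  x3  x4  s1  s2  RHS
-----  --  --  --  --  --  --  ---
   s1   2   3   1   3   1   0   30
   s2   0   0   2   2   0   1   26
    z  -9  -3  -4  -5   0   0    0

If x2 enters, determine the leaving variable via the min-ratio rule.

s1

Column x2 entries and ratios — s1: 30/3 = 10; s2: 0 ≤ 0, skip.
Smallest ratio is 10 in the row of s1, so s1 leaves.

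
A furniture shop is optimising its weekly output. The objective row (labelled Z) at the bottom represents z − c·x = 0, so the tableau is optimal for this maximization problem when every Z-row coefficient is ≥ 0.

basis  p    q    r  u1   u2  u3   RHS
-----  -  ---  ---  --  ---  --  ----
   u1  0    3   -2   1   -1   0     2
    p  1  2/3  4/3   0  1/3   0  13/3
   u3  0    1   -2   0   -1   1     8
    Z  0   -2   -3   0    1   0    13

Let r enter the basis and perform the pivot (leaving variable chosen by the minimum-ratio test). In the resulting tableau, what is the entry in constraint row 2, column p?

Ratio test on column r — row 1: entry -2 ≤ 0; row 2: (13/3)/(4/3) = 13/4; row 3: entry -2 ≤ 0. Minimum is 13/4 at row 2 (p leaves); pivot element 4/3.
Divide row 2 by 4/3; eliminate column r from the other rows.
In the new row 2, the p entry is the old entry divided by the pivot: 1/(4/3) = 3/4.

3/4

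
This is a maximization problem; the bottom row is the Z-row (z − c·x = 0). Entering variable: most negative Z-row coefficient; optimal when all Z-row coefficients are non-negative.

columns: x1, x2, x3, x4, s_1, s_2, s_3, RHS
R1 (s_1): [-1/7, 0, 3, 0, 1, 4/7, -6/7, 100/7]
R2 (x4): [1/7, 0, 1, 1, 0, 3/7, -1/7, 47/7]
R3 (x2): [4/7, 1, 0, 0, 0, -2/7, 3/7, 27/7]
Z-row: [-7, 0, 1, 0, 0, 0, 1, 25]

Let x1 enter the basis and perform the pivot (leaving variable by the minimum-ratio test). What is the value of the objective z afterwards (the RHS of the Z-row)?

289/4

Ratio test on column x1 — row 1: entry -1/7 ≤ 0; row 2: (47/7)/(1/7) = 47; row 3: (27/7)/(4/7) = 27/4. Minimum is 27/4 at row 3 (x2 leaves); pivot element 4/7.
Pivot on row 3; the Z-row RHS becomes 25 − (-7)·(27/4) = 289/4.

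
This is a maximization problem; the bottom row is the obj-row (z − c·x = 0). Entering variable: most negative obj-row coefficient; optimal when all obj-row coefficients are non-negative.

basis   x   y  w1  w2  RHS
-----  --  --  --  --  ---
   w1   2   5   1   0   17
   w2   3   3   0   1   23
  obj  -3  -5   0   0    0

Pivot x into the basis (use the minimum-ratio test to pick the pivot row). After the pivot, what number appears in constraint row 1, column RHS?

5/3

Ratio test on column x — row 1: 17/2 = 17/2; row 2: 23/3 = 23/3. Minimum is 23/3 at row 2 (w2 leaves); pivot element 3.
Divide row 2 by 3; eliminate column x from the other rows.
Row 1 update in column RHS: 17 − 2·(23/3) = 5/3.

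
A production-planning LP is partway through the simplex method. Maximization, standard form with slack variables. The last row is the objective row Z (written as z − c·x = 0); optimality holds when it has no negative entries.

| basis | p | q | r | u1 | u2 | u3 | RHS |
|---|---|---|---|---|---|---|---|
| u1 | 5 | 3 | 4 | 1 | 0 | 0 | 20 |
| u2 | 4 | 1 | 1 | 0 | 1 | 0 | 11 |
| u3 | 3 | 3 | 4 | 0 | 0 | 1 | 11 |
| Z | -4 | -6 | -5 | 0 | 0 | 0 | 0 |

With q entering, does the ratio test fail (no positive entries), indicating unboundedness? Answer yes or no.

Column q has positive entries in row(s) 1, 2, 3, so the ratio test bounds it — not unbounded.

no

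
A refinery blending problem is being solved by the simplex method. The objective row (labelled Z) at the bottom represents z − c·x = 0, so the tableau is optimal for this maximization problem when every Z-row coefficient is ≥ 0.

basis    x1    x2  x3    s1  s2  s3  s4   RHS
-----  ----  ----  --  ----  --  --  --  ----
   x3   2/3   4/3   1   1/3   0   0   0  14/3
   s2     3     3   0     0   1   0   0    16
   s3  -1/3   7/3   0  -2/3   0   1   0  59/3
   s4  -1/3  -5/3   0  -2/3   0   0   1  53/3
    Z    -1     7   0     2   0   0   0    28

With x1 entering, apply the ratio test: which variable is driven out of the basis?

Column x1 entries and ratios — x3: (14/3)/(2/3) = 7; s2: 16/3 = 16/3; s3: -1/3 ≤ 0, skip; s4: -1/3 ≤ 0, skip.
Smallest ratio is 16/3 in the row of s2, so s2 leaves.

s2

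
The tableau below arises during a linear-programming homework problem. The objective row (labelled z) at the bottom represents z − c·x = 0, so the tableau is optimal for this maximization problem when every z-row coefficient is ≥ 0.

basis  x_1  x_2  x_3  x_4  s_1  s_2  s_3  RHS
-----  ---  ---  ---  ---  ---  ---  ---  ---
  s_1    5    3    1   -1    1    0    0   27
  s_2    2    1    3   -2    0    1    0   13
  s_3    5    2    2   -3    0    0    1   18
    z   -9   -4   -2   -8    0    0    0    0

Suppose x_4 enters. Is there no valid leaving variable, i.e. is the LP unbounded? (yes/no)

yes

Every constraint-row entry in column x_4 is ≤ 0, so increasing x_4 is unbounded.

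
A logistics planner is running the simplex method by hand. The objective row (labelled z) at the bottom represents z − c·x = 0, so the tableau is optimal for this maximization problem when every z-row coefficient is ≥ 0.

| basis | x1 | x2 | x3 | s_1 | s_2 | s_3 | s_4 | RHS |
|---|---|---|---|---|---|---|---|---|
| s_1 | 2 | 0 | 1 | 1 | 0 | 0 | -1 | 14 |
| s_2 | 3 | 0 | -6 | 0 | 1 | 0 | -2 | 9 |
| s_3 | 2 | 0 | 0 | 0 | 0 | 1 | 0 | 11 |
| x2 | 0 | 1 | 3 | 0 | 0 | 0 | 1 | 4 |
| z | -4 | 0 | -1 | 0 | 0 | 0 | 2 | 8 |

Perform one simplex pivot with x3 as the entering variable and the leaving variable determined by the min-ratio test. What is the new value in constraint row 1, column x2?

Ratio test on column x3 — row 1: 14/1 = 14; row 2: entry -6 ≤ 0; row 3: entry 0 ≤ 0; row 4: 4/3 = 4/3. Minimum is 4/3 at row 4 (x2 leaves); pivot element 3.
Divide row 4 by 3; eliminate column x3 from the other rows.
Row 1 update in column x2: 0 − 1·(1/3) = -1/3.

-1/3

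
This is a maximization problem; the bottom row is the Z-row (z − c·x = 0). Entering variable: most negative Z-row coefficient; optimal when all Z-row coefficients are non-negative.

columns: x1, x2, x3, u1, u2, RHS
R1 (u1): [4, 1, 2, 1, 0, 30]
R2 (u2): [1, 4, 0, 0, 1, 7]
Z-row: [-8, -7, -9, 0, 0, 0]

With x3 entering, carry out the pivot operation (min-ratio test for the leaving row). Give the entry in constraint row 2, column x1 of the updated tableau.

Ratio test on column x3 — row 1: 30/2 = 15; row 2: entry 0 ≤ 0. Minimum is 15 at row 1 (u1 leaves); pivot element 2.
Divide row 1 by 2; eliminate column x3 from the other rows.
Row 2 update in column x1: 1 − 0·2 = 1.

1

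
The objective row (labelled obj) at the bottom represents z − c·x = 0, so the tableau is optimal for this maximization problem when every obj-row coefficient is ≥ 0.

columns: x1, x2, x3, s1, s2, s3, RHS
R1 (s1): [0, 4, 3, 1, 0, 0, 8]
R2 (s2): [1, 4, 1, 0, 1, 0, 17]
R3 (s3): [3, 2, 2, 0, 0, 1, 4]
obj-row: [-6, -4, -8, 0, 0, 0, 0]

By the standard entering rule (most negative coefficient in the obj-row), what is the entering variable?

Negative obj-row entries: x1: -6, x2: -4, x3: -8.
The most negative is -8 in column x3, so x3 enters.

x3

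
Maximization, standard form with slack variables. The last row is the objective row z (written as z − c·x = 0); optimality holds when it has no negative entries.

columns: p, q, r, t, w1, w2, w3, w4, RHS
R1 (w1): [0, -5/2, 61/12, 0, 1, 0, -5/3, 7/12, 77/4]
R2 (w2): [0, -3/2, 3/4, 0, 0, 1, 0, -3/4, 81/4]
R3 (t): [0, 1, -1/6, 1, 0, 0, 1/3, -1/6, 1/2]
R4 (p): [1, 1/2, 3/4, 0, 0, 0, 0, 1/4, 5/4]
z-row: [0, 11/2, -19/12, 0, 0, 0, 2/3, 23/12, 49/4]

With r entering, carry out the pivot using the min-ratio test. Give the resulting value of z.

Ratio test on column r — row 1: (77/4)/(61/12) = 231/61; row 2: (81/4)/(3/4) = 27; row 3: entry -1/6 ≤ 0; row 4: (5/4)/(3/4) = 5/3. Minimum is 5/3 at row 4 (p leaves); pivot element 3/4.
Pivot on row 4; the z-row RHS becomes 49/4 − (-19/12)·(5/3) = 134/9.

134/9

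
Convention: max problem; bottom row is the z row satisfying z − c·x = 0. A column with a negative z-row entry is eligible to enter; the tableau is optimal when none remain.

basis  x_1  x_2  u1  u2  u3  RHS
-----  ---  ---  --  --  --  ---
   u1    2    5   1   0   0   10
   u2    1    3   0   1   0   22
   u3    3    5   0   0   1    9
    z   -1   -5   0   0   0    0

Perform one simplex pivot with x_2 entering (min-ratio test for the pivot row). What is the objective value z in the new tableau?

9

Ratio test on column x_2 — row 1: 10/5 = 2; row 2: 22/3 = 22/3; row 3: 9/5 = 9/5. Minimum is 9/5 at row 3 (u3 leaves); pivot element 5.
Pivot on row 3; the z-row RHS becomes 0 − (-5)·(9/5) = 9.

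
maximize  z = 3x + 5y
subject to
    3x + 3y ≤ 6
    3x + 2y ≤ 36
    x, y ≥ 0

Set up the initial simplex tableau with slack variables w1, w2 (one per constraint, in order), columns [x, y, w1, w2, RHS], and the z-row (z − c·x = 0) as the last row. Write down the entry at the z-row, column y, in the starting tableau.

-5

The z-row carries the negated objective coefficients: the y entry is -5.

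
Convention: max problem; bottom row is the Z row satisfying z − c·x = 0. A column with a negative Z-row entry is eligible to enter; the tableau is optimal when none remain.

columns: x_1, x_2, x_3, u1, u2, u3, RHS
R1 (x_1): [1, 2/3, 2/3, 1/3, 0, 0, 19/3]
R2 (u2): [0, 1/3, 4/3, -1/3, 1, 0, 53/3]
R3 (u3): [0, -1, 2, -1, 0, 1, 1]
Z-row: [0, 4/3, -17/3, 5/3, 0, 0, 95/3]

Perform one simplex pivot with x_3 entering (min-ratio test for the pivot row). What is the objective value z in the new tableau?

Ratio test on column x_3 — row 1: (19/3)/(2/3) = 19/2; row 2: (53/3)/(4/3) = 53/4; row 3: 1/2 = 1/2. Minimum is 1/2 at row 3 (u3 leaves); pivot element 2.
Pivot on row 3; the Z-row RHS becomes 95/3 − (-17/3)·(1/2) = 69/2.

69/2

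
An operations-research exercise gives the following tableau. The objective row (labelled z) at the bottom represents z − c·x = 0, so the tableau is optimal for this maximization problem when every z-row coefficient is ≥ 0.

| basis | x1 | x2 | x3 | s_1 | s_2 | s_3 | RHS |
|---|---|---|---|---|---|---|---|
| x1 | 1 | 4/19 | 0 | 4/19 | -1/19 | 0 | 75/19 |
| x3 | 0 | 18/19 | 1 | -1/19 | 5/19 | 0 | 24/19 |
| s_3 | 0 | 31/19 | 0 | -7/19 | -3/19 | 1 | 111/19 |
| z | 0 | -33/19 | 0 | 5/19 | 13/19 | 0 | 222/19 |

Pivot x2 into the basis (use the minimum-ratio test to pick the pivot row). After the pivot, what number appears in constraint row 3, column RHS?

Ratio test on column x2 — row 1: (75/19)/(4/19) = 75/4; row 2: (24/19)/(18/19) = 4/3; row 3: (111/19)/(31/19) = 111/31. Minimum is 4/3 at row 2 (x3 leaves); pivot element 18/19.
Divide row 2 by 18/19; eliminate column x2 from the other rows.
Row 3 update in column RHS: 111/19 − (31/19)·(4/3) = 11/3.

11/3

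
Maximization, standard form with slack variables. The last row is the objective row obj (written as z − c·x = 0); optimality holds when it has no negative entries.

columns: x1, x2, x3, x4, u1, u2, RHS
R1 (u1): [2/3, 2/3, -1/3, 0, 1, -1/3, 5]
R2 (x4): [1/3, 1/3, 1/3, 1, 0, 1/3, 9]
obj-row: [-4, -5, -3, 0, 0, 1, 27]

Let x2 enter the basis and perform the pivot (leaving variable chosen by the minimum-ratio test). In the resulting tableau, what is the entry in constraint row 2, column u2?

Ratio test on column x2 — row 1: 5/(2/3) = 15/2; row 2: 9/(1/3) = 27. Minimum is 15/2 at row 1 (u1 leaves); pivot element 2/3.
Divide row 1 by 2/3; eliminate column x2 from the other rows.
Row 2 update in column u2: 1/3 − (1/3)·(-1/2) = 1/2.

1/2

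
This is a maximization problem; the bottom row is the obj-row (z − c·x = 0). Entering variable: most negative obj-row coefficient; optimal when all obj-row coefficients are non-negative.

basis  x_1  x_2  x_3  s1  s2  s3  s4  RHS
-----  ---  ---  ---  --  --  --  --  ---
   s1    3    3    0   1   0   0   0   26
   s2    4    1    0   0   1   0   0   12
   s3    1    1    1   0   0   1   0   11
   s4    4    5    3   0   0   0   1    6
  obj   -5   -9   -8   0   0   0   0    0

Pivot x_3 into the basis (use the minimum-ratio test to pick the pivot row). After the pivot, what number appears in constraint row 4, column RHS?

2

Ratio test on column x_3 — row 1: entry 0 ≤ 0; row 2: entry 0 ≤ 0; row 3: 11/1 = 11; row 4: 6/3 = 2. Minimum is 2 at row 4 (s4 leaves); pivot element 3.
Divide row 4 by 3; eliminate column x_3 from the other rows.
In the new row 4, the RHS entry is the old entry divided by the pivot: 6/3 = 2.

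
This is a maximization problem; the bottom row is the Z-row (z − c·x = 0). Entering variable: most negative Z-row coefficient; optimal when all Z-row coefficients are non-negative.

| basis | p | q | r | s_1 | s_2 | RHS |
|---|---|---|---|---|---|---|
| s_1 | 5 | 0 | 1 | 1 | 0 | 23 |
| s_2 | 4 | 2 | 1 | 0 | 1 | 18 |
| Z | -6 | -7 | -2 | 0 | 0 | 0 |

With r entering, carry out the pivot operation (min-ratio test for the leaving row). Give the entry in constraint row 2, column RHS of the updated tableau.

18

Ratio test on column r — row 1: 23/1 = 23; row 2: 18/1 = 18. Minimum is 18 at row 2 (s_2 leaves); pivot element 1.
Divide row 2 by 1; eliminate column r from the other rows.
In the new row 2, the RHS entry is the old entry divided by the pivot: 18/1 = 18.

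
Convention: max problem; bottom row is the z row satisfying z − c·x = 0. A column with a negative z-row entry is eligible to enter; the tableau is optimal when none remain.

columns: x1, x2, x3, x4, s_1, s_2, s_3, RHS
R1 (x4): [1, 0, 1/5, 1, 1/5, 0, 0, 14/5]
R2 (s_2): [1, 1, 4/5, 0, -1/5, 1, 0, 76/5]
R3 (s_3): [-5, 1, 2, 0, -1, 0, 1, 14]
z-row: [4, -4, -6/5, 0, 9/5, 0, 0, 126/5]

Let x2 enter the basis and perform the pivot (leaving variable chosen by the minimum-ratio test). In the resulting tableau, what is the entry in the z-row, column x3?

Ratio test on column x2 — row 1: entry 0 ≤ 0; row 2: (76/5)/1 = 76/5; row 3: 14/1 = 14. Minimum is 14 at row 3 (s_3 leaves); pivot element 1.
Divide row 3 by 1; eliminate column x2 from the other rows.
z-row update in column x3: -6/5 − (-4)·2 = 34/5.

34/5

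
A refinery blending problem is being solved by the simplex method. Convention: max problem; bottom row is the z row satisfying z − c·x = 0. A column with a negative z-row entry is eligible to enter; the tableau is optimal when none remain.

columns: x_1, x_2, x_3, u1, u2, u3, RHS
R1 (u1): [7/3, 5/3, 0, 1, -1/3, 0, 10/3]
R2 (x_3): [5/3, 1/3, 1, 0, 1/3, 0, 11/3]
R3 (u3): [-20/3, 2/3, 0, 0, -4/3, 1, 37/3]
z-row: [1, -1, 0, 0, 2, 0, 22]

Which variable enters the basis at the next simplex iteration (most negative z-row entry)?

Negative z-row entries: x_2: -1.
The most negative is -1 in column x_2, so x_2 enters.

x_2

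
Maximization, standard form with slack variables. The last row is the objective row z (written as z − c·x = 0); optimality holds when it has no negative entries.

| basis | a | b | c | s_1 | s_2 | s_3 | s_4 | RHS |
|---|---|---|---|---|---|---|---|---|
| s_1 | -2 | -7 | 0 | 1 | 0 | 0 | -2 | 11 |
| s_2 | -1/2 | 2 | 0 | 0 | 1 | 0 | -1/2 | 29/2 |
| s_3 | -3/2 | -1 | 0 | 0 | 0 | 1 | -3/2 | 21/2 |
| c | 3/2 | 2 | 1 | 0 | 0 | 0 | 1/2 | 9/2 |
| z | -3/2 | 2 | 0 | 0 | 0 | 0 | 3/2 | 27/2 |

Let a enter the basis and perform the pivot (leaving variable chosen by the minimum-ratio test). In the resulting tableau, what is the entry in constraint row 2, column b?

8/3

Ratio test on column a — row 1: entry -2 ≤ 0; row 2: entry -1/2 ≤ 0; row 3: entry -3/2 ≤ 0; row 4: (9/2)/(3/2) = 3. Minimum is 3 at row 4 (c leaves); pivot element 3/2.
Divide row 4 by 3/2; eliminate column a from the other rows.
Row 2 update in column b: 2 − (-1/2)·(4/3) = 8/3.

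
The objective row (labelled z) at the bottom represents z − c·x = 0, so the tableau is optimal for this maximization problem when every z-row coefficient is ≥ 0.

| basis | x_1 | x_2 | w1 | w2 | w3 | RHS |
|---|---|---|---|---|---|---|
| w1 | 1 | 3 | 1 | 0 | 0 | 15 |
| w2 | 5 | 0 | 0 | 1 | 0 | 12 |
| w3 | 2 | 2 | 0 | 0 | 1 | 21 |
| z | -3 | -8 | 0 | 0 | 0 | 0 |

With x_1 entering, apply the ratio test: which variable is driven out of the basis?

w2

Column x_1 entries and ratios — w1: 15/1 = 15; w2: 12/5 = 12/5; w3: 21/2 = 21/2.
Smallest ratio is 12/5 in the row of w2, so w2 leaves.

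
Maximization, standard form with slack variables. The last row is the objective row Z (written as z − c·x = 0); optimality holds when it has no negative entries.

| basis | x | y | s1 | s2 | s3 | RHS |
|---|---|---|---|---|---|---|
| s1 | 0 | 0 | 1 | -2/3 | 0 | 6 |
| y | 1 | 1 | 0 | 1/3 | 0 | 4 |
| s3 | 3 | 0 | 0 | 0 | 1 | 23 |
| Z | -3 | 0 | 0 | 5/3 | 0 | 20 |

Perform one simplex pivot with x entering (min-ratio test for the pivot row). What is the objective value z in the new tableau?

Ratio test on column x — row 1: entry 0 ≤ 0; row 2: 4/1 = 4; row 3: 23/3 = 23/3. Minimum is 4 at row 2 (y leaves); pivot element 1.
Pivot on row 2; the Z-row RHS becomes 20 − (-3)·4 = 32.

32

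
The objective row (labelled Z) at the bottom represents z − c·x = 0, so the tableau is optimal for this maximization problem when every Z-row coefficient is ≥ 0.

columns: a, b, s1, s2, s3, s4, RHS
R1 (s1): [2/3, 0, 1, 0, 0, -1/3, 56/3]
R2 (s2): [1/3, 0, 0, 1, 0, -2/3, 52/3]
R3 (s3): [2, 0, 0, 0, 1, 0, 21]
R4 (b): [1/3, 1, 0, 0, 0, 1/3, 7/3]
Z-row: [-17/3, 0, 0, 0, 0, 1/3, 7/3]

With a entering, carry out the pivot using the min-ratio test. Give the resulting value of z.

42

Ratio test on column a — row 1: (56/3)/(2/3) = 28; row 2: (52/3)/(1/3) = 52; row 3: 21/2 = 21/2; row 4: (7/3)/(1/3) = 7. Minimum is 7 at row 4 (b leaves); pivot element 1/3.
Pivot on row 4; the Z-row RHS becomes 7/3 − (-17/3)·7 = 42.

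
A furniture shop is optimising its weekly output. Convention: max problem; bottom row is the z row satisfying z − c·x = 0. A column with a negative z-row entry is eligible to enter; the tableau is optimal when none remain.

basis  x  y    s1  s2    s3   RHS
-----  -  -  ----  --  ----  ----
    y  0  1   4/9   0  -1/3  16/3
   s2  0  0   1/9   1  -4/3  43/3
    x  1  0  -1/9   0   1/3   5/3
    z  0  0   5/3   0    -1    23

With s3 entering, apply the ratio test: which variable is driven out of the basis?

Column s3 entries and ratios — y: -1/3 ≤ 0, skip; s2: -4/3 ≤ 0, skip; x: (5/3)/(1/3) = 5.
Smallest ratio is 5 in the row of x, so x leaves.

x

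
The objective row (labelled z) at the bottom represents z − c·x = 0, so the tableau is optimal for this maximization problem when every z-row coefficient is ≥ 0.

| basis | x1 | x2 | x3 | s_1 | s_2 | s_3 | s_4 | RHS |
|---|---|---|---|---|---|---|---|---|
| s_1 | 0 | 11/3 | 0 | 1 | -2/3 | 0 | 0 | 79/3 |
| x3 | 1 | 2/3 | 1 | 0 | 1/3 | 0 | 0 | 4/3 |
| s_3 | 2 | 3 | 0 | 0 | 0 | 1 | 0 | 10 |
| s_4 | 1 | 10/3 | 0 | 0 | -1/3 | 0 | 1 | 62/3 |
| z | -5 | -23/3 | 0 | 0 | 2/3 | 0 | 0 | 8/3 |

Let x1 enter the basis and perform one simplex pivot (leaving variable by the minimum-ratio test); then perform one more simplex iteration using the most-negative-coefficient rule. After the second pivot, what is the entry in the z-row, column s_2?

9/2

Ratio test on column x1 — row 1: entry 0 ≤ 0; row 2: (4/3)/1 = 4/3; row 3: 10/2 = 5; row 4: (62/3)/1 = 62/3. Minimum is 4/3 at row 2 (x3 leaves); pivot element 1.
Divide row 2 by 1; eliminate column x1 from the other rows.
Second iteration: most negative z-row entry is -13/3 in column x2, so x2 enters.
Ratio test on column x2 — row 1: (79/3)/(11/3) = 79/11; row 2: (4/3)/(2/3) = 2; row 3: (22/3)/(5/3) = 22/5; row 4: (58/3)/(8/3) = 29/4. Minimum is 2 at row 2 (x1 leaves); pivot element 2/3.
Divide row 2 by 2/3; eliminate column x2 from the other rows.
After both pivots, the entry at the z-row, column s_2 is 9/2.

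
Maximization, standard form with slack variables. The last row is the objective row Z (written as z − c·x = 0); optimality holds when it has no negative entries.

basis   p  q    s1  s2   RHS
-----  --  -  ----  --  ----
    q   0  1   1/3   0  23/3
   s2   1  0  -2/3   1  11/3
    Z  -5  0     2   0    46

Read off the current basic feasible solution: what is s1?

s1 is not in the basis, so in the current basic feasible solution s1 = 0.

0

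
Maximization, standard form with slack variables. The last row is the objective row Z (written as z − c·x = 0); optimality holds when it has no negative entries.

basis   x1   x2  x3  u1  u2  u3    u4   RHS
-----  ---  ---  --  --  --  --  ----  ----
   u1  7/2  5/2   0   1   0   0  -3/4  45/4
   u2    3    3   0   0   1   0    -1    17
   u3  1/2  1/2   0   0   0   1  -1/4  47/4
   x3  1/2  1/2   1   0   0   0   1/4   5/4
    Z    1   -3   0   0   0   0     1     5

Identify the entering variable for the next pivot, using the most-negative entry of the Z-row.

Negative Z-row entries: x2: -3.
The most negative is -3 in column x2, so x2 enters.

x2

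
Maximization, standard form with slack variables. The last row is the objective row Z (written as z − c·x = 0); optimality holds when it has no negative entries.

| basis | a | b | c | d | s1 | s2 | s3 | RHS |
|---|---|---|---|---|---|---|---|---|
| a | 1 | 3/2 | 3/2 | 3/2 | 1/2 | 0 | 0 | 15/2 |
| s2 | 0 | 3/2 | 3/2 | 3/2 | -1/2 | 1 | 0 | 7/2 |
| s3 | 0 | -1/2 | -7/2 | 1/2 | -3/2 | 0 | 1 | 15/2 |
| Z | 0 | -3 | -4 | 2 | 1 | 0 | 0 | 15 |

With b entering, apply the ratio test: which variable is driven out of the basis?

Column b entries and ratios — a: (15/2)/(3/2) = 5; s2: (7/2)/(3/2) = 7/3; s3: -1/2 ≤ 0, skip.
Smallest ratio is 7/3 in the row of s2, so s2 leaves.

s2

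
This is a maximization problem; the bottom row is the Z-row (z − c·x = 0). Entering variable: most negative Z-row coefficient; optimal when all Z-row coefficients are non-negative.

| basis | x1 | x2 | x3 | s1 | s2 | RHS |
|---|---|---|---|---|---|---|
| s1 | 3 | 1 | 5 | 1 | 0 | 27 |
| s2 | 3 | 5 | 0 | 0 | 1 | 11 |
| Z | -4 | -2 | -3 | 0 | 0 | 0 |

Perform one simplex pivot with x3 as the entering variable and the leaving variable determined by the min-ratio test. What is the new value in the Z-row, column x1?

-11/5

Ratio test on column x3 — row 1: 27/5 = 27/5; row 2: entry 0 ≤ 0. Minimum is 27/5 at row 1 (s1 leaves); pivot element 5.
Divide row 1 by 5; eliminate column x3 from the other rows.
Z-row update in column x1: -4 − (-3)·(3/5) = -11/5.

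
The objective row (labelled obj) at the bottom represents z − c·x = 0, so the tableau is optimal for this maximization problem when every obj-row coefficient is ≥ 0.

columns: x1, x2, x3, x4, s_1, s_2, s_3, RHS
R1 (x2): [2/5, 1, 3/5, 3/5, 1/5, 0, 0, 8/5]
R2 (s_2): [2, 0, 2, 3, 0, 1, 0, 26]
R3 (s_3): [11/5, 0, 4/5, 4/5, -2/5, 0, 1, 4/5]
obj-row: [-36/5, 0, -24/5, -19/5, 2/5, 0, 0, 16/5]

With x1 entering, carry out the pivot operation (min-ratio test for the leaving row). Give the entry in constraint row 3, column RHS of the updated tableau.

Ratio test on column x1 — row 1: (8/5)/(2/5) = 4; row 2: 26/2 = 13; row 3: (4/5)/(11/5) = 4/11. Minimum is 4/11 at row 3 (s_3 leaves); pivot element 11/5.
Divide row 3 by 11/5; eliminate column x1 from the other rows.
In the new row 3, the RHS entry is the old entry divided by the pivot: (4/5)/(11/5) = 4/11.

4/11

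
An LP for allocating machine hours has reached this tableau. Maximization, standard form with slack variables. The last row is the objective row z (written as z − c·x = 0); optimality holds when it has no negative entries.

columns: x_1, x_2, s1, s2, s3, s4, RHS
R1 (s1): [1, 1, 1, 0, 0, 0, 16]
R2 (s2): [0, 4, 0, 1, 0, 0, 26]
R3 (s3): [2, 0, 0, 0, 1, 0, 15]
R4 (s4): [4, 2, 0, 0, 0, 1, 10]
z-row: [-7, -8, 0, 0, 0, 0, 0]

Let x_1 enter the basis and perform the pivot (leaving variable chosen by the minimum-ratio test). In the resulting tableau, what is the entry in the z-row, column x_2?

-9/2

Ratio test on column x_1 — row 1: 16/1 = 16; row 2: entry 0 ≤ 0; row 3: 15/2 = 15/2; row 4: 10/4 = 5/2. Minimum is 5/2 at row 4 (s4 leaves); pivot element 4.
Divide row 4 by 4; eliminate column x_1 from the other rows.
z-row update in column x_2: -8 − (-7)·(1/2) = -9/2.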